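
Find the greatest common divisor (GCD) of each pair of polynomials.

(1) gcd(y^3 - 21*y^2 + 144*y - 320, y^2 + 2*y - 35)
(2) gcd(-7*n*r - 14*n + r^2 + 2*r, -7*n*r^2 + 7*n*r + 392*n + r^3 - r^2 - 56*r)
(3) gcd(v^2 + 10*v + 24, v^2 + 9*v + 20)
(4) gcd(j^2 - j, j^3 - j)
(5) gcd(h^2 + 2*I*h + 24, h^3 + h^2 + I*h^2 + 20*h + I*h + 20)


(1) = y - 5
(2) = gcd((-7*n + r)*(r + 2), (-7*n + r)*(r - 8)*(r + 7)) = -7*n + r
(3) = v + 4
(4) = j^2 - j
(5) = h - 4*I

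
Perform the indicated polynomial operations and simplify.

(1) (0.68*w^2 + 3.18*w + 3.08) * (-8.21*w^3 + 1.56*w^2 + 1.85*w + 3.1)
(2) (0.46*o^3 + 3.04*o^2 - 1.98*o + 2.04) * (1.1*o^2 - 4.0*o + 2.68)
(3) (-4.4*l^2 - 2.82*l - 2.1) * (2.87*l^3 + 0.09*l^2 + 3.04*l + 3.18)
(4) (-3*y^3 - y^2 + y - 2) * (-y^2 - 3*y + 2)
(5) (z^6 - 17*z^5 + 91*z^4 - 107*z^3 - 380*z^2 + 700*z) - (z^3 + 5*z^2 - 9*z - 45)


(1) = -5.5828*w^5 - 25.047*w^4 - 19.068*w^3 + 12.7958*w^2 + 15.556*w + 9.548
(2) = 0.506*o^5 + 1.504*o^4 - 13.1052*o^3 + 18.3112*o^2 - 13.4664*o + 5.4672
(3) = -12.628*l^5 - 8.4894*l^4 - 19.6568*l^3 - 22.7538*l^2 - 15.3516*l - 6.678
(4) = 3*y^5 + 10*y^4 - 4*y^3 - 3*y^2 + 8*y - 4
(5) = z^6 - 17*z^5 + 91*z^4 - 108*z^3 - 385*z^2 + 709*z + 45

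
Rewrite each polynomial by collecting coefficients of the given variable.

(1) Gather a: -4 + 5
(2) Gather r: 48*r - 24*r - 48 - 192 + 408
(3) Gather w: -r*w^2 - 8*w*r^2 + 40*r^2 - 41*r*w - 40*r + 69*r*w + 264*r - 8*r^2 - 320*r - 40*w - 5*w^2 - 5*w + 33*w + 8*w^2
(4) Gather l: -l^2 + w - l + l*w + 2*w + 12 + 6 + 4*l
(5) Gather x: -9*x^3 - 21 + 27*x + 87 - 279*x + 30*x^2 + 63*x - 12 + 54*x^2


(1) = 1
(2) = 24*r + 168
(3) = 32*r^2 - 96*r + w^2*(3 - r) + w*(-8*r^2 + 28*r - 12)
(4) = -l^2 + l*(w + 3) + 3*w + 18
(5) = -9*x^3 + 84*x^2 - 189*x + 54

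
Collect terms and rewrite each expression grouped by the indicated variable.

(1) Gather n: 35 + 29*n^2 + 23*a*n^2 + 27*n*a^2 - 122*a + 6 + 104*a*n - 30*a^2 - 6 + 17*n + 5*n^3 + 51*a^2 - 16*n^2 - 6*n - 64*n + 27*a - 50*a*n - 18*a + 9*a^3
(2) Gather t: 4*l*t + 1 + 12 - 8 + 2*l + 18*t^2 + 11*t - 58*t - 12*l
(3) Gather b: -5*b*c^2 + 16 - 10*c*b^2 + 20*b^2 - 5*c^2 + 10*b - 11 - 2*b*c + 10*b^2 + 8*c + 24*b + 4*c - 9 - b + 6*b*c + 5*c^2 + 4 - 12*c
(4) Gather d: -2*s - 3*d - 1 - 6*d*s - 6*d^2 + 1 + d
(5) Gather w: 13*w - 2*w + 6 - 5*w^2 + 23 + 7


(1) = 9*a^3 + 21*a^2 - 113*a + 5*n^3 + n^2*(23*a + 13) + n*(27*a^2 + 54*a - 53) + 35
(2) = -10*l + 18*t^2 + t*(4*l - 47) + 5
(3) = b^2*(30 - 10*c) + b*(-5*c^2 + 4*c + 33)
(4) = -6*d^2 + d*(-6*s - 2) - 2*s
(5) = -5*w^2 + 11*w + 36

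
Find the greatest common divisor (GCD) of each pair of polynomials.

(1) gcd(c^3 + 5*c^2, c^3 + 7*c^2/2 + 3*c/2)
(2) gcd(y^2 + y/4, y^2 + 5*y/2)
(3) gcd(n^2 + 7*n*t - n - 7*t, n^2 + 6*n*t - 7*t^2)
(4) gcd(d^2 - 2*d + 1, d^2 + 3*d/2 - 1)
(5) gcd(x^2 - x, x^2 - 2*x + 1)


(1) = c
(2) = y
(3) = n + 7*t
(4) = gcd((d - 1)^2, (d - 1/2)*(d + 2)) = 1
(5) = x - 1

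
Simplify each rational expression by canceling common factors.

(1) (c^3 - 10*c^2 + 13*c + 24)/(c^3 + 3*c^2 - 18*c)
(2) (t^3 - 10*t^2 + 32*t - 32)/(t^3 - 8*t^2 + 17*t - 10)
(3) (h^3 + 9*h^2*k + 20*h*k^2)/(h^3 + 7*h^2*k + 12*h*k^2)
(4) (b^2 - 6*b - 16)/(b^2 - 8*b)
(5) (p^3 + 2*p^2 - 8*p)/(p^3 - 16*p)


(1) = (c^2 - 7*c - 8)/(c^2 + 6*c)
(2) = (t^2 - 8*t + 16)/(t^2 - 6*t + 5)
(3) = (h + 5*k)/(h + 3*k)
(4) = (b + 2)/b
(5) = (p - 2)/(p - 4)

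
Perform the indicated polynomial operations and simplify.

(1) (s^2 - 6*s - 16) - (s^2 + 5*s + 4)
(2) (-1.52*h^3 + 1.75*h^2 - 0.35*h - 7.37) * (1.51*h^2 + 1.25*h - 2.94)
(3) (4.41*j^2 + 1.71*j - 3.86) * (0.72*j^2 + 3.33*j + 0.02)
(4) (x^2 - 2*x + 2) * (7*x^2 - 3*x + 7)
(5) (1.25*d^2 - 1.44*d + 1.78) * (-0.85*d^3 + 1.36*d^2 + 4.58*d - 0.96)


(1) = -11*s - 20
(2) = -2.2952*h^5 + 0.7425*h^4 + 6.1278*h^3 - 16.7112*h^2 - 8.1835*h + 21.6678
(3) = 3.1752*j^4 + 15.9165*j^3 + 3.0033*j^2 - 12.8196*j - 0.0772
(4) = 7*x^4 - 17*x^3 + 27*x^2 - 20*x + 14
(5) = -1.0625*d^5 + 2.924*d^4 + 2.2536*d^3 - 5.3744*d^2 + 9.5348*d - 1.7088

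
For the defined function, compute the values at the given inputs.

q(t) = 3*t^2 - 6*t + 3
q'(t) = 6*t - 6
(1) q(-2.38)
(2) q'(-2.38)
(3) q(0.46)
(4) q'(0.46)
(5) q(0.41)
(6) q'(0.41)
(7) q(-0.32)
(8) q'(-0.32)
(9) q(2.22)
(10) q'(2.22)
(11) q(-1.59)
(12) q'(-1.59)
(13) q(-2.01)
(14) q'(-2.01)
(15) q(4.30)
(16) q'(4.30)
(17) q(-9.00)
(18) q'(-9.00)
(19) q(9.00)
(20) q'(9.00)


(1) = 34.27
(2) = -20.28
(3) = 0.87
(4) = -3.24
(5) = 1.04
(6) = -3.54
(7) = 5.23
(8) = -7.92
(9) = 4.47
(10) = 7.32
(11) = 20.12
(12) = -15.54
(13) = 27.18
(14) = -18.06
(15) = 32.67
(16) = 19.80
(17) = 300.00
(18) = -60.00
(19) = 192.00
(20) = 48.00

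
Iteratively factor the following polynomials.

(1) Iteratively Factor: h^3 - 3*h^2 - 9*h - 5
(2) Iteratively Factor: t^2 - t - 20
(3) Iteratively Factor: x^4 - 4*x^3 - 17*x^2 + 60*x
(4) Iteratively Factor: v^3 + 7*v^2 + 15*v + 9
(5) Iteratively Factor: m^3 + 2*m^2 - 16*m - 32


(1) = (h + 1)*(h^2 - 4*h - 5) = (h - 5)*(h + 1)*(h + 1)
(2) = (t + 4)*(t - 5)
(3) = (x - 5)*(x^3 + x^2 - 12*x) = (x - 5)*(x - 3)*(x^2 + 4*x) = x*(x - 5)*(x - 3)*(x + 4)
(4) = (v + 3)*(v^2 + 4*v + 3) = (v + 1)*(v + 3)*(v + 3)
(5) = (m - 4)*(m^2 + 6*m + 8) = (m - 4)*(m + 4)*(m + 2)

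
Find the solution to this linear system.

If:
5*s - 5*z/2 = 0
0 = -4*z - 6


Then:
s = -3/4
z = -3/2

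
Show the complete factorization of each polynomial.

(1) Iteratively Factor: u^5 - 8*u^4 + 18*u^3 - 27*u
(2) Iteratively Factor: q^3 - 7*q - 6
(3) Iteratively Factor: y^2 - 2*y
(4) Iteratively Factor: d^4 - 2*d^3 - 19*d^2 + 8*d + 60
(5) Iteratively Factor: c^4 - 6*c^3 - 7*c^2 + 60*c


(1) = (u)*(u^4 - 8*u^3 + 18*u^2 - 27) = u*(u - 3)*(u^3 - 5*u^2 + 3*u + 9) = u*(u - 3)^2*(u^2 - 2*u - 3) = u*(u - 3)^3*(u + 1)
(2) = (q - 3)*(q^2 + 3*q + 2) = (q - 3)*(q + 1)*(q + 2)
(3) = (y)*(y - 2)
(4) = (d + 3)*(d^3 - 5*d^2 - 4*d + 20) = (d - 5)*(d + 3)*(d^2 - 4) = (d - 5)*(d + 2)*(d + 3)*(d - 2)
(5) = (c)*(c^3 - 6*c^2 - 7*c + 60) = c*(c - 5)*(c^2 - c - 12) = c*(c - 5)*(c - 4)*(c + 3)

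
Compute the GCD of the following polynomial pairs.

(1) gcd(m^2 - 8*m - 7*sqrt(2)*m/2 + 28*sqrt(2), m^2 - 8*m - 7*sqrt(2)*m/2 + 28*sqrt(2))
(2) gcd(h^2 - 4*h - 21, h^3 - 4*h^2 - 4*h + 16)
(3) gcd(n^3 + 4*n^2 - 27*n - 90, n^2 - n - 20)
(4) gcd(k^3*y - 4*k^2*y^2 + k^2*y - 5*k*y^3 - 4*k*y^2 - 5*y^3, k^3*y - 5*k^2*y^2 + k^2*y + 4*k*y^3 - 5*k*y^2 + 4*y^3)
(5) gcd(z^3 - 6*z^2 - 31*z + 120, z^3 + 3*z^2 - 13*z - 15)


(1) = m^2 + m*(-8 - 7*sqrt(2)/2) + 28*sqrt(2)
(2) = gcd((h - 7)*(h + 3), (h - 4)*(h - 2)*(h + 2)) = 1
(3) = n - 5
(4) = gcd((k - 5*y)*(k + y)*(k*y + y), (k - 4*y)*(k - y)*(k*y + y)) = k*y + y
(5) = gcd((z - 8)*(z - 3)*(z + 5), (z - 3)*(z + 1)*(z + 5)) = z^2 + 2*z - 15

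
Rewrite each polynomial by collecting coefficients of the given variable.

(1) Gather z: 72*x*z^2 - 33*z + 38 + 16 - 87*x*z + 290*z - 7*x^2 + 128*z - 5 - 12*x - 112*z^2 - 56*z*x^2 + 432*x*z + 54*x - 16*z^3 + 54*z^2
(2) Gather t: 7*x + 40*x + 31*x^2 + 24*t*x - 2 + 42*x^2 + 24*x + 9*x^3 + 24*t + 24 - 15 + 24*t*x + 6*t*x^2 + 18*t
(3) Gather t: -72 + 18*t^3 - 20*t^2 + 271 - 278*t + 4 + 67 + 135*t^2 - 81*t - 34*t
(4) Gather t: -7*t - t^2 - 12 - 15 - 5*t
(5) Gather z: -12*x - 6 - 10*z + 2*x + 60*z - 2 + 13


(1) = -7*x^2 + 42*x - 16*z^3 + z^2*(72*x - 58) + z*(-56*x^2 + 345*x + 385) + 49
(2) = t*(6*x^2 + 48*x + 42) + 9*x^3 + 73*x^2 + 71*x + 7
(3) = 18*t^3 + 115*t^2 - 393*t + 270
(4) = -t^2 - 12*t - 27
(5) = -10*x + 50*z + 5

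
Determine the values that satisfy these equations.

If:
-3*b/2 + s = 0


Then:
b = 2*s/3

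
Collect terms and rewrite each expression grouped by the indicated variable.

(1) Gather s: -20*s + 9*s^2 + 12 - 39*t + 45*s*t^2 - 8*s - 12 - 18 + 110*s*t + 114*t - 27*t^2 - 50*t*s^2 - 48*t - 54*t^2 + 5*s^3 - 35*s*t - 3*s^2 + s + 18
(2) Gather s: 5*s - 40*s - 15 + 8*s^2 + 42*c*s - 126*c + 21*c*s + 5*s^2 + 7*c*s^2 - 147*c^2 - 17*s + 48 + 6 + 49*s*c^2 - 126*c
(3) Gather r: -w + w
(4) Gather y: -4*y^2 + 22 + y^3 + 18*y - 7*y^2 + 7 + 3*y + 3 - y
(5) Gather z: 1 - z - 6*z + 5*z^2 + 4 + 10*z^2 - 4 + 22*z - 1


(1) = 5*s^3 + s^2*(6 - 50*t) + s*(45*t^2 + 75*t - 27) - 81*t^2 + 27*t
(2) = -147*c^2 - 252*c + s^2*(7*c + 13) + s*(49*c^2 + 63*c - 52) + 39
(3) = 0
(4) = y^3 - 11*y^2 + 20*y + 32
(5) = 15*z^2 + 15*z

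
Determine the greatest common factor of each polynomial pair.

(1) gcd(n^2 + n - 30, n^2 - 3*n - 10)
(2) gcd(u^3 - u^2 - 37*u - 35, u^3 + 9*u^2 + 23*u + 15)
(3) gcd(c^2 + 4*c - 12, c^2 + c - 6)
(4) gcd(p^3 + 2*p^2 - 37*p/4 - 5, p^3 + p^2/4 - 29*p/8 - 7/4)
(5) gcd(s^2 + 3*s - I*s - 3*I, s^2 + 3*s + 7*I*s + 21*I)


(1) = n - 5
(2) = gcd((u - 7)*(u + 1)*(u + 5), (u + 1)*(u + 3)*(u + 5)) = u^2 + 6*u + 5
(3) = gcd((c - 2)*(c + 6), (c - 2)*(c + 3)) = c - 2
(4) = p + 1/2
(5) = s + 3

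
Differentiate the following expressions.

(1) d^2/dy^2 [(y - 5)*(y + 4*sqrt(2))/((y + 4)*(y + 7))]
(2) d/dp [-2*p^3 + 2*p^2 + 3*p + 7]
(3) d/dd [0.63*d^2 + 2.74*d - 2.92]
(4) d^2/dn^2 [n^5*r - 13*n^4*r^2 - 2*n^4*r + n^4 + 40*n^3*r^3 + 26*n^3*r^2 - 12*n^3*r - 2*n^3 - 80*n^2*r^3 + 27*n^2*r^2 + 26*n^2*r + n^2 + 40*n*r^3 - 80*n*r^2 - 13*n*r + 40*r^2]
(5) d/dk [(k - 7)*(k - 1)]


(1) = 8*(-4*y^3 + sqrt(2)*y^3 - 15*sqrt(2)*y^2 - 21*y^2 - 249*sqrt(2)*y + 105*y - 773*sqrt(2) + 581)/(y^6 + 33*y^5 + 447*y^4 + 3179*y^3 + 12516*y^2 + 25872*y + 21952)
(2) = -6*p^2 + 4*p + 3
(3) = 1.26*d + 2.74
(4) = 20*n^3*r - 156*n^2*r^2 - 24*n^2*r + 12*n^2 + 240*n*r^3 + 156*n*r^2 - 72*n*r - 12*n - 160*r^3 + 54*r^2 + 52*r + 2
(5) = 2*k - 8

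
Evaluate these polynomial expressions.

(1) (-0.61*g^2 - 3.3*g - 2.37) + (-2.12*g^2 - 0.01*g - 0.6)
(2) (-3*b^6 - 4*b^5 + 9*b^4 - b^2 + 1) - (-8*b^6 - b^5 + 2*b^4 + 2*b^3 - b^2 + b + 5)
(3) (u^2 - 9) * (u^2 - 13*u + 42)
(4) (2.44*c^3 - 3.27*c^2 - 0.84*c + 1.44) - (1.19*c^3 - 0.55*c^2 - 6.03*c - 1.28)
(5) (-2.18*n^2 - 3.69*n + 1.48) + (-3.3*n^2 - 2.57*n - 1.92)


(1) = -2.73*g^2 - 3.31*g - 2.97
(2) = 5*b^6 - 3*b^5 + 7*b^4 - 2*b^3 - b - 4
(3) = u^4 - 13*u^3 + 33*u^2 + 117*u - 378
(4) = 1.25*c^3 - 2.72*c^2 + 5.19*c + 2.72
(5) = -5.48*n^2 - 6.26*n - 0.44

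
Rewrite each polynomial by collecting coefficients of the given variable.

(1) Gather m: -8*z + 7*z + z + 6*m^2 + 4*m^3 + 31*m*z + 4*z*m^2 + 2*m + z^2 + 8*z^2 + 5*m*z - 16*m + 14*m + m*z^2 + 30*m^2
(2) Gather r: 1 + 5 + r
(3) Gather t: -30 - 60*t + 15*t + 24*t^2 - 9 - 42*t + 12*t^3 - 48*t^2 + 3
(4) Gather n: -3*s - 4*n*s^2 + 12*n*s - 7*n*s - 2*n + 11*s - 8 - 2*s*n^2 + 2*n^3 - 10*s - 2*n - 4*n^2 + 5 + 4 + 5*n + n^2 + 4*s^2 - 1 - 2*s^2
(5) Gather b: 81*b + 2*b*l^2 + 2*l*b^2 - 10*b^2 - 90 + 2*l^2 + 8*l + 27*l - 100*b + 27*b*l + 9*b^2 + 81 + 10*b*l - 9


(1) = 4*m^3 + m^2*(4*z + 36) + m*(z^2 + 36*z) + 9*z^2
(2) = r + 6
(3) = 12*t^3 - 24*t^2 - 87*t - 36
(4) = 2*n^3 + n^2*(-2*s - 3) + n*(-4*s^2 + 5*s + 1) + 2*s^2 - 2*s
(5) = b^2*(2*l - 1) + b*(2*l^2 + 37*l - 19) + 2*l^2 + 35*l - 18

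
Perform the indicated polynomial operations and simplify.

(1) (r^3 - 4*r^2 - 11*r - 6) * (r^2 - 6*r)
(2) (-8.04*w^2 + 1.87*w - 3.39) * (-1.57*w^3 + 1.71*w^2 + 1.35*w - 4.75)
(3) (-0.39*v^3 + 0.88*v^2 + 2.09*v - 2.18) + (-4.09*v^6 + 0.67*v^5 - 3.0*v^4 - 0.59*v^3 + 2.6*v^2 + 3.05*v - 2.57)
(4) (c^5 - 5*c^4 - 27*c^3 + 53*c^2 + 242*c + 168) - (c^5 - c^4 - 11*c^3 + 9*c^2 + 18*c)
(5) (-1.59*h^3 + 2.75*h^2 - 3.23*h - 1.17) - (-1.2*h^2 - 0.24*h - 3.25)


(1) = r^5 - 10*r^4 + 13*r^3 + 60*r^2 + 36*r
(2) = 12.6228*w^5 - 16.6843*w^4 - 2.334*w^3 + 34.9176*w^2 - 13.459*w + 16.1025
(3) = -4.09*v^6 + 0.67*v^5 - 3.0*v^4 - 0.98*v^3 + 3.48*v^2 + 5.14*v - 4.75
(4) = -4*c^4 - 16*c^3 + 44*c^2 + 224*c + 168
(5) = -1.59*h^3 + 3.95*h^2 - 2.99*h + 2.08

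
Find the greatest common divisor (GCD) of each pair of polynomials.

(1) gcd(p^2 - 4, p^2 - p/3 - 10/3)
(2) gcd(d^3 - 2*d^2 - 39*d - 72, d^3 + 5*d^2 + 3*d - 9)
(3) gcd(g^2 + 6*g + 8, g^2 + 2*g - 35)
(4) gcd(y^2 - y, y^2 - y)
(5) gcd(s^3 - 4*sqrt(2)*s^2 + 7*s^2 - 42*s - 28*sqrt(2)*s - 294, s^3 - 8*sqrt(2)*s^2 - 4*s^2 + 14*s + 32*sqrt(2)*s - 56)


(1) = p - 2
(2) = gcd((d - 8)*(d + 3)^2, (d - 1)*(d + 3)^2) = d^2 + 6*d + 9
(3) = 1
(4) = gcd(y*(y - 1), y*(y - 1)) = y^2 - y
(5) = gcd((s + 7)*(s - 7*sqrt(2))*(s + 3*sqrt(2)), (s - 4)*(s - 7*sqrt(2))*(s - sqrt(2))) = s - 7*sqrt(2)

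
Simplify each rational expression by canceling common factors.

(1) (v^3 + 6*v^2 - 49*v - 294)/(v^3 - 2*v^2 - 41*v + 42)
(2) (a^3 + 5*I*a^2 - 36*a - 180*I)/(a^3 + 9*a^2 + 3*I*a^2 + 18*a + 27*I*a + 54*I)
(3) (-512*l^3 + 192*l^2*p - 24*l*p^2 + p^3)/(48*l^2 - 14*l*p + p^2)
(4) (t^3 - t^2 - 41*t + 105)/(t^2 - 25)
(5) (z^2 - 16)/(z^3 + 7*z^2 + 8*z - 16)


(1) = (v + 7)/(v - 1)
(2) = (a^2 + a*(-6 + 5*I) - 30*I)/(a^2 + a*(3 + 3*I) + 9*I)
(3) = (64*l^2 - 16*l*p + p^2)/(-6*l + p)
(4) = (t^2 + 4*t - 21)/(t + 5)
(5) = (z - 4)/(z^2 + 3*z - 4)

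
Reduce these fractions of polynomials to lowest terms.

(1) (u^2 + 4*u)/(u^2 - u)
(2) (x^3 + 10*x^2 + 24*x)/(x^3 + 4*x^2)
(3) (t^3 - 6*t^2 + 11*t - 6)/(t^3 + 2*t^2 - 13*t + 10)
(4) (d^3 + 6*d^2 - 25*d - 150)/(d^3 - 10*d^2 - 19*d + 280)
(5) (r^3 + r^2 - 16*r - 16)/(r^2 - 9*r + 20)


(1) = (u + 4)/(u - 1)
(2) = (x + 6)/x
(3) = (t - 3)/(t + 5)
(4) = (d^2 + d - 30)/(d^2 - 15*d + 56)
(5) = (r^2 + 5*r + 4)/(r - 5)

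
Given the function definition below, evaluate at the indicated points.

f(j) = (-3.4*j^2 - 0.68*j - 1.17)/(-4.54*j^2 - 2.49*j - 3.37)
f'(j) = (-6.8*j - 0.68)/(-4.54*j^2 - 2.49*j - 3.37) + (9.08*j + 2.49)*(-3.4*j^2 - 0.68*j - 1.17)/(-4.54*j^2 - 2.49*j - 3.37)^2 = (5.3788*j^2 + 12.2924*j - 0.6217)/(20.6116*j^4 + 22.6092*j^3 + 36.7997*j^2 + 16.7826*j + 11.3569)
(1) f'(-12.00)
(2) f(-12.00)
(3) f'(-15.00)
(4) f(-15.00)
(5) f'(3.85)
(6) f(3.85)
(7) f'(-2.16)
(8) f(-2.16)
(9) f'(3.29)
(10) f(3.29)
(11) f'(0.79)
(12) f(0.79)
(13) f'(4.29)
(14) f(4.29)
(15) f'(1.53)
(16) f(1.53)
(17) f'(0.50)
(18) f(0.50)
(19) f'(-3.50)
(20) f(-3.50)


(1) = 0.00
(2) = 0.77
(3) = 0.00
(4) = 0.77
(5) = 0.02
(6) = 0.68
(7) = -0.01
(8) = 0.81
(9) = 0.03
(10) = 0.66
(11) = 0.19
(12) = 0.47
(13) = 0.02
(14) = 0.68
(15) = 0.10
(16) = 0.57
(17) = 0.21
(18) = 0.41
(19) = 0.01
(20) = 0.80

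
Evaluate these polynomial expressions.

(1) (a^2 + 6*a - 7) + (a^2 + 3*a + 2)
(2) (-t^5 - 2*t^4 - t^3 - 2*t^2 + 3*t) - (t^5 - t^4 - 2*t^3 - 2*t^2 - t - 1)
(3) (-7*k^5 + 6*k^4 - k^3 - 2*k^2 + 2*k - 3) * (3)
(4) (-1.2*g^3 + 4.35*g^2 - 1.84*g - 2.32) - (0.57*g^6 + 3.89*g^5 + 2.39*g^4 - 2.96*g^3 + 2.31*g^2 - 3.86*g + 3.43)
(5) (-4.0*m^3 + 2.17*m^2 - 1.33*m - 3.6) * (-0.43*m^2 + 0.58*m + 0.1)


(1) = 2*a^2 + 9*a - 5
(2) = -2*t^5 - t^4 + t^3 + 4*t + 1
(3) = -21*k^5 + 18*k^4 - 3*k^3 - 6*k^2 + 6*k - 9
(4) = -0.57*g^6 - 3.89*g^5 - 2.39*g^4 + 1.76*g^3 + 2.04*g^2 + 2.02*g - 5.75
(5) = 1.72*m^5 - 3.2531*m^4 + 1.4305*m^3 + 0.9936*m^2 - 2.221*m - 0.36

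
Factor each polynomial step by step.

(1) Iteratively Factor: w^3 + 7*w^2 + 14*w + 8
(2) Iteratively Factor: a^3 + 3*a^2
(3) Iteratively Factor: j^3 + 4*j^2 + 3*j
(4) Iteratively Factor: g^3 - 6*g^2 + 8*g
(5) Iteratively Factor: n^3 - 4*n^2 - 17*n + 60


(1) = (w + 2)*(w^2 + 5*w + 4) = (w + 1)*(w + 2)*(w + 4)
(2) = (a + 3)*(a^2) = a*(a + 3)*(a)
(3) = (j)*(j^2 + 4*j + 3) = j*(j + 1)*(j + 3)
(4) = (g - 4)*(g^2 - 2*g) = (g - 4)*(g - 2)*(g)
(5) = (n - 3)*(n^2 - n - 20) = (n - 5)*(n - 3)*(n + 4)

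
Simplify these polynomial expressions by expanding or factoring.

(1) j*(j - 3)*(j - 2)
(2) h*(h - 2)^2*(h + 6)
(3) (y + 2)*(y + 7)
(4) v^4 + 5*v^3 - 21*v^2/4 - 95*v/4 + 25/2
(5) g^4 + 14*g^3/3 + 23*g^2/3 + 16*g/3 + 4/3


(1) = j^3 - 5*j^2 + 6*j
(2) = h^4 + 2*h^3 - 20*h^2 + 24*h
(3) = y^2 + 9*y + 14
(4) = (v - 2)*(v - 1/2)*(v + 5/2)*(v + 5)
(5) = (g + 2/3)*(g + 1)^2*(g + 2)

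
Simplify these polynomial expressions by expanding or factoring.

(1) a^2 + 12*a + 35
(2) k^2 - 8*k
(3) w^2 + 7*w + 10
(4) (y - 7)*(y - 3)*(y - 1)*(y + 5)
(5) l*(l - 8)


(1) = (a + 5)*(a + 7)
(2) = k*(k - 8)
(3) = (w + 2)*(w + 5)
(4) = y^4 - 6*y^3 - 24*y^2 + 134*y - 105
(5) = l^2 - 8*l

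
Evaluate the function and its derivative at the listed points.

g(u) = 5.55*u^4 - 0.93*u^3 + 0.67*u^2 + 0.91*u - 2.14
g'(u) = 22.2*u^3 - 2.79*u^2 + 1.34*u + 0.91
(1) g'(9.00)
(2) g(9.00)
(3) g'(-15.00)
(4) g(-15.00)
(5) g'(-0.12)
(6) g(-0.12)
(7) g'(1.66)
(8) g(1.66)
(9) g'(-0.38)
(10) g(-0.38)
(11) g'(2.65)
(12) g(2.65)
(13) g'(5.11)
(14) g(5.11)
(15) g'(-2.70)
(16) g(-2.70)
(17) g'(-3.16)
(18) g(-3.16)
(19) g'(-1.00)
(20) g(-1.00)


(1) = 15970.78
(2) = 35795.90
(3) = -75571.94
(4) = 284242.46
(5) = 0.67
(6) = -2.24
(7) = 97.00
(8) = 39.11
(9) = -1.22
(10) = -2.22
(11) = 398.00
(12) = 261.37
(13) = 2897.11
(14) = 3680.13
(15) = -460.01
(16) = 313.54
(17) = -731.69
(18) = 584.42
(19) = -25.42
(20) = 4.10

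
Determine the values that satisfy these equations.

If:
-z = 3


Then:
z = -3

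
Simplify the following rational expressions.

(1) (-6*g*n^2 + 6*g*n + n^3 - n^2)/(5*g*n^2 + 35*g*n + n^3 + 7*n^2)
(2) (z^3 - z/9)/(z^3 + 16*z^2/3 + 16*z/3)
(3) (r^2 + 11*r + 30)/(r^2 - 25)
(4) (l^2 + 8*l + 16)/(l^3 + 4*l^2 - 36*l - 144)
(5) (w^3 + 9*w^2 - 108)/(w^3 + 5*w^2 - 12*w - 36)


(1) = (-6*g*n + 6*g + n^2 - n)/(5*g*n + 35*g + n^2 + 7*n)
(2) = (9*z^2 - 1)/(9*z^2 + 48*z + 48)
(3) = (r + 6)/(r - 5)
(4) = (l + 4)/(l^2 - 36)
(5) = (w + 6)/(w + 2)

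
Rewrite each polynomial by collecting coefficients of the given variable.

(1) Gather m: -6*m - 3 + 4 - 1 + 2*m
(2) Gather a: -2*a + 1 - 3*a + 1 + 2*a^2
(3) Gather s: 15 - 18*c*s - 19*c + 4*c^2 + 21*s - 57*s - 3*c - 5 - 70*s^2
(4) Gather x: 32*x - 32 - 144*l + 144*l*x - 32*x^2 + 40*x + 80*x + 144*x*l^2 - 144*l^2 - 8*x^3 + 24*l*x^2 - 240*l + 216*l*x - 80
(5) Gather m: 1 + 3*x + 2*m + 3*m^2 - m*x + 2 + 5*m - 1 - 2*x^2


(1) = -4*m
(2) = 2*a^2 - 5*a + 2
(3) = 4*c^2 - 22*c - 70*s^2 + s*(-18*c - 36) + 10
(4) = -144*l^2 - 384*l - 8*x^3 + x^2*(24*l - 32) + x*(144*l^2 + 360*l + 152) - 112
(5) = 3*m^2 + m*(7 - x) - 2*x^2 + 3*x + 2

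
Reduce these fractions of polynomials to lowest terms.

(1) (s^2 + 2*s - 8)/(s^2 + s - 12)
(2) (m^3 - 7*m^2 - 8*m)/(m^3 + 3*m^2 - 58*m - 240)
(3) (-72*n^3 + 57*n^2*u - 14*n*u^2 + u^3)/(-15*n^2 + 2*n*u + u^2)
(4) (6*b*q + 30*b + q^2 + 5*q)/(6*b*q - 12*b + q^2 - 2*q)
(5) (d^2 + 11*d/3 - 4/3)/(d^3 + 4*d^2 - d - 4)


(1) = (s - 2)/(s - 3)
(2) = (m^2 + m)/(m^2 + 11*m + 30)
(3) = (24*n^2 - 11*n*u + u^2)/(5*n + u)
(4) = (q + 5)/(q - 2)
(5) = (3*d - 1)/(3*d^2 - 3)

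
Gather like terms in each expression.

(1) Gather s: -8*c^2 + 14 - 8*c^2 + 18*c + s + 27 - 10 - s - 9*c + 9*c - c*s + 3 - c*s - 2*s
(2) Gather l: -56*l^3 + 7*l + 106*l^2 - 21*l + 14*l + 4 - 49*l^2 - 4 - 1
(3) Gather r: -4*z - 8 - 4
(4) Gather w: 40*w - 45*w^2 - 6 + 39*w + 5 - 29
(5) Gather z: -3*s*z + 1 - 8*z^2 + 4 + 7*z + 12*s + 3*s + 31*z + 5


(1) = -16*c^2 + 18*c + s*(-2*c - 2) + 34
(2) = -56*l^3 + 57*l^2 - 1
(3) = -4*z - 12
(4) = -45*w^2 + 79*w - 30
(5) = 15*s - 8*z^2 + z*(38 - 3*s) + 10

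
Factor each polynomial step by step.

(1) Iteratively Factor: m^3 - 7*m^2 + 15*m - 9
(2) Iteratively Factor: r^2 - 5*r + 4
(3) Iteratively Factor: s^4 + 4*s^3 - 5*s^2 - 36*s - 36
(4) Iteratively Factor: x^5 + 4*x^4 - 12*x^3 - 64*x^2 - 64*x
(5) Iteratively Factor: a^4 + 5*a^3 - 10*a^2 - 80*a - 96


(1) = (m - 3)*(m^2 - 4*m + 3) = (m - 3)*(m - 1)*(m - 3)
(2) = (r - 4)*(r - 1)
(3) = (s + 2)*(s^3 + 2*s^2 - 9*s - 18) = (s + 2)*(s + 3)*(s^2 - s - 6) = (s + 2)^2*(s + 3)*(s - 3)
(4) = (x - 4)*(x^4 + 8*x^3 + 20*x^2 + 16*x) = (x - 4)*(x + 4)*(x^3 + 4*x^2 + 4*x) = x*(x - 4)*(x + 4)*(x^2 + 4*x + 4) = x*(x - 4)*(x + 2)*(x + 4)*(x + 2)
(5) = (a - 4)*(a^3 + 9*a^2 + 26*a + 24) = (a - 4)*(a + 3)*(a^2 + 6*a + 8) = (a - 4)*(a + 3)*(a + 4)*(a + 2)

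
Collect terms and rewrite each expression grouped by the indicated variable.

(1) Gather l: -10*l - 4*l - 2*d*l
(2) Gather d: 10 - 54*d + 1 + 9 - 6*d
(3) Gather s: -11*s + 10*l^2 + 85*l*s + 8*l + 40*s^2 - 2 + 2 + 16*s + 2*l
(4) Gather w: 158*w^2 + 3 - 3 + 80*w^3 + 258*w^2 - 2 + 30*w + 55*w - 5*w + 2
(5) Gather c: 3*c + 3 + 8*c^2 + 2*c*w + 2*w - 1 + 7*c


(1) = l*(-2*d - 14)
(2) = 20 - 60*d
(3) = 10*l^2 + 10*l + 40*s^2 + s*(85*l + 5)
(4) = 80*w^3 + 416*w^2 + 80*w
(5) = 8*c^2 + c*(2*w + 10) + 2*w + 2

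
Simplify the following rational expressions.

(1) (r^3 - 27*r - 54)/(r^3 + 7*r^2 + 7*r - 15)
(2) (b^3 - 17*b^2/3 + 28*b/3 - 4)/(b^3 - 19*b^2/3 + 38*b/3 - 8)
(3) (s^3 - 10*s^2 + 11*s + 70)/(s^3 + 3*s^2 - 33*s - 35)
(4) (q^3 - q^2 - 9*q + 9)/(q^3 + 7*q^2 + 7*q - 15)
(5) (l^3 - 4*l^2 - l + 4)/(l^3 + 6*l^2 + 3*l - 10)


(1) = (r^2 - 3*r - 18)/(r^2 + 4*r - 5)
(2) = (3*b - 2)/(3*b - 4)
(3) = (s^2 - 5*s - 14)/(s^2 + 8*s + 7)
(4) = (q - 3)/(q + 5)
(5) = (l^2 - 3*l - 4)/(l^2 + 7*l + 10)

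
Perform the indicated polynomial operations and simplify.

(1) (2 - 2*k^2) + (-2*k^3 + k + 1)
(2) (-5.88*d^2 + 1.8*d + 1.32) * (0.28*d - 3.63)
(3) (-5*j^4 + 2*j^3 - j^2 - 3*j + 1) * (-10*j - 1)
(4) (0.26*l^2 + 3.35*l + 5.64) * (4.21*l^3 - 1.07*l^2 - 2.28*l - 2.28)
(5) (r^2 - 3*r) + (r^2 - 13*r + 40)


(1) = -2*k^3 - 2*k^2 + k + 3
(2) = -1.6464*d^3 + 21.8484*d^2 - 6.1644*d - 4.7916
(3) = 50*j^5 - 15*j^4 + 8*j^3 + 31*j^2 - 7*j - 1
(4) = 1.0946*l^5 + 13.8253*l^4 + 19.5671*l^3 - 14.2656*l^2 - 20.4972*l - 12.8592
(5) = 2*r^2 - 16*r + 40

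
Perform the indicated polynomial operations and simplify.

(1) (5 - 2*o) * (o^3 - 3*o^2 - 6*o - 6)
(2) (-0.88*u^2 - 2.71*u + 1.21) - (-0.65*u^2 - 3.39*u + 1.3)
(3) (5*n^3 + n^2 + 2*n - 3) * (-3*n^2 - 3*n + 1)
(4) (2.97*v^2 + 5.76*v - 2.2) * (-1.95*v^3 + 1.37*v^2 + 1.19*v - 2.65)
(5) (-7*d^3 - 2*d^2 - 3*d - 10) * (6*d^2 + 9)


(1) = -2*o^4 + 11*o^3 - 3*o^2 - 18*o - 30
(2) = -0.23*u^2 + 0.68*u - 0.09
(3) = -15*n^5 - 18*n^4 - 4*n^3 + 4*n^2 + 11*n - 3
(4) = -5.7915*v^5 - 7.1631*v^4 + 15.7155*v^3 - 4.0301*v^2 - 17.882*v + 5.83
(5) = -42*d^5 - 12*d^4 - 81*d^3 - 78*d^2 - 27*d - 90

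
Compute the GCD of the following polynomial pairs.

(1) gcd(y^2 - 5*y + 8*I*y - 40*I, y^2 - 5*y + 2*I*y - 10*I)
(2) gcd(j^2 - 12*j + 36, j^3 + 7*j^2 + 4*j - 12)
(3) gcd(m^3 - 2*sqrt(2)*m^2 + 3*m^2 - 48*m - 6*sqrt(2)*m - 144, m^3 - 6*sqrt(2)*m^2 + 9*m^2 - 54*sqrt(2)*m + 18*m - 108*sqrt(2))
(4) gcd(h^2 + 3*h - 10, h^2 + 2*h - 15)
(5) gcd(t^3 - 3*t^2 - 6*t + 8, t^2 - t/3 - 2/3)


(1) = gcd((y - 5)*(y + 8*I), (y - 5)*(y + 2*I)) = y - 5
(2) = 1
(3) = m^2 + m*(3 - 6*sqrt(2)) - 18*sqrt(2)
(4) = h + 5
(5) = t - 1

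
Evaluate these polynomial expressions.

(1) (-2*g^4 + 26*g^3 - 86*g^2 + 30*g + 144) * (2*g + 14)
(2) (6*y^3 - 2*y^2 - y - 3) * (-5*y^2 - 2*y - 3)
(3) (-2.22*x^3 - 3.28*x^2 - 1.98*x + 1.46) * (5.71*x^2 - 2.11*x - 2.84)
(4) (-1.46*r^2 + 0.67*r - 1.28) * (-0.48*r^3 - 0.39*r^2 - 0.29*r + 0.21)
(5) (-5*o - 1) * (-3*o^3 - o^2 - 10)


(1) = -4*g^5 + 24*g^4 + 192*g^3 - 1144*g^2 + 708*g + 2016
(2) = -30*y^5 - 2*y^4 - 9*y^3 + 23*y^2 + 9*y + 9
(3) = -12.6762*x^5 - 14.0446*x^4 + 1.9198*x^3 + 21.8296*x^2 + 2.5426*x - 4.1464
(4) = 0.7008*r^5 + 0.2478*r^4 + 0.7765*r^3 - 0.0017*r^2 + 0.5119*r - 0.2688
(5) = 15*o^4 + 8*o^3 + o^2 + 50*o + 10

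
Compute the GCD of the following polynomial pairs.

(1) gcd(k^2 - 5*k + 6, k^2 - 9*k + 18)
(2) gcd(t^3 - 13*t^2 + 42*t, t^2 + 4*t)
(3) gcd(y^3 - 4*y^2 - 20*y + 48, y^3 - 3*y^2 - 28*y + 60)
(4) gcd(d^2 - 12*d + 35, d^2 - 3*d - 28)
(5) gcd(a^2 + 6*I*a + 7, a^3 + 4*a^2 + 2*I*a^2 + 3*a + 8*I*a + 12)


(1) = k - 3
(2) = gcd(t*(t - 7)*(t - 6), t*(t + 4)) = t
(3) = y^2 - 8*y + 12
(4) = d - 7
(5) = a - I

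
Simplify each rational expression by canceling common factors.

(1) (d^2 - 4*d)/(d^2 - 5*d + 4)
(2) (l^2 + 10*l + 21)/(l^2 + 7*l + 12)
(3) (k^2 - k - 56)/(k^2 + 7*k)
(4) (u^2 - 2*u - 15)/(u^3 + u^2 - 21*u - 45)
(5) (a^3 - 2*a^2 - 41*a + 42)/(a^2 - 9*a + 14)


(1) = d/(d - 1)
(2) = (l + 7)/(l + 4)
(3) = (k - 8)/k
(4) = 1/(u + 3)
(5) = (a^2 + 5*a - 6)/(a - 2)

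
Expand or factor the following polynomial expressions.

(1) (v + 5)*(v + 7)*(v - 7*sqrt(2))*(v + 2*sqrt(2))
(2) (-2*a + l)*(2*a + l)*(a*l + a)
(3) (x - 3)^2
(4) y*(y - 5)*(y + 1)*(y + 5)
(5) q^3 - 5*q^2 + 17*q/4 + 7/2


(1) = v^4 - 5*sqrt(2)*v^3 + 12*v^3 - 60*sqrt(2)*v^2 + 7*v^2 - 336*v - 175*sqrt(2)*v - 980
(2) = -4*a^3*l - 4*a^3 + a*l^3 + a*l^2
(3) = x^2 - 6*x + 9
(4) = y^4 + y^3 - 25*y^2 - 25*y
(5) = (q - 7/2)*(q - 2)*(q + 1/2)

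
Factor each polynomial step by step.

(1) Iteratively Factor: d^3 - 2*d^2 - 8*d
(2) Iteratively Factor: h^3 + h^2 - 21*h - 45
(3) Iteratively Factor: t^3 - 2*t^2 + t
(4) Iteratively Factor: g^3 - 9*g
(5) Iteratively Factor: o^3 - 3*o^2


(1) = (d)*(d^2 - 2*d - 8) = d*(d - 4)*(d + 2)
(2) = (h + 3)*(h^2 - 2*h - 15) = (h - 5)*(h + 3)*(h + 3)
(3) = (t - 1)*(t^2 - t) = (t - 1)^2*(t)
(4) = (g - 3)*(g^2 + 3*g) = (g - 3)*(g + 3)*(g)
(5) = (o)*(o^2 - 3*o) = o*(o - 3)*(o)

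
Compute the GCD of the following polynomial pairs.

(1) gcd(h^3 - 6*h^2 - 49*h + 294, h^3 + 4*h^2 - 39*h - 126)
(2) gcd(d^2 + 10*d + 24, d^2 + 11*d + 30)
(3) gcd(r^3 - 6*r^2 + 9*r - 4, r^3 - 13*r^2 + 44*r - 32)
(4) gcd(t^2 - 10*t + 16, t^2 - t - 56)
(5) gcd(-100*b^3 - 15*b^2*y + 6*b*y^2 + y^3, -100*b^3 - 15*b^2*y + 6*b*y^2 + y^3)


(1) = h^2 + h - 42
(2) = d + 6
(3) = r^2 - 5*r + 4
(4) = t - 8
(5) = gcd((-4*b + y)*(5*b + y)^2, (-4*b + y)*(5*b + y)^2) = -100*b^3 - 15*b^2*y + 6*b*y^2 + y^3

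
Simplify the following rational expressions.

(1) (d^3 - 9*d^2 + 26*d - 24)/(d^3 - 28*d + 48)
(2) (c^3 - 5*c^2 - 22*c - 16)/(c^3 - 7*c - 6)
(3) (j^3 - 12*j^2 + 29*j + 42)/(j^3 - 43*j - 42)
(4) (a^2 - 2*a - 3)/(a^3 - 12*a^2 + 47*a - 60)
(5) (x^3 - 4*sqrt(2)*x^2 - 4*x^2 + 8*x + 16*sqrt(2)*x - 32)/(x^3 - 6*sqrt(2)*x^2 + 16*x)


(1) = (d - 3)/(d + 6)
(2) = (c - 8)/(c - 3)
(3) = (j - 6)/(j + 6)
(4) = (a + 1)/(a^2 - 9*a + 20)
(5) = (x^2 + x*(-4 - 2*sqrt(2)) + 8*sqrt(2))/(x^2 - 4*sqrt(2)*x)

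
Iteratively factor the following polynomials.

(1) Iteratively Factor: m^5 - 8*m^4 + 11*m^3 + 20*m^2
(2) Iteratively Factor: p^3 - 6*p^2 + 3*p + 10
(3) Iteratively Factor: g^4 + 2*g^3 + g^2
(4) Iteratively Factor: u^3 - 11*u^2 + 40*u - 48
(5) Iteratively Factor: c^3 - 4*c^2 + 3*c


(1) = (m)*(m^4 - 8*m^3 + 11*m^2 + 20*m) = m*(m - 5)*(m^3 - 3*m^2 - 4*m) = m*(m - 5)*(m + 1)*(m^2 - 4*m) = m*(m - 5)*(m - 4)*(m + 1)*(m)
(2) = (p + 1)*(p^2 - 7*p + 10) = (p - 5)*(p + 1)*(p - 2)
(3) = (g + 1)*(g^3 + g^2) = g*(g + 1)*(g^2 + g) = g^2*(g + 1)*(g + 1)
(4) = (u - 4)*(u^2 - 7*u + 12) = (u - 4)*(u - 3)*(u - 4)
(5) = (c - 3)*(c^2 - c) = (c - 3)*(c - 1)*(c)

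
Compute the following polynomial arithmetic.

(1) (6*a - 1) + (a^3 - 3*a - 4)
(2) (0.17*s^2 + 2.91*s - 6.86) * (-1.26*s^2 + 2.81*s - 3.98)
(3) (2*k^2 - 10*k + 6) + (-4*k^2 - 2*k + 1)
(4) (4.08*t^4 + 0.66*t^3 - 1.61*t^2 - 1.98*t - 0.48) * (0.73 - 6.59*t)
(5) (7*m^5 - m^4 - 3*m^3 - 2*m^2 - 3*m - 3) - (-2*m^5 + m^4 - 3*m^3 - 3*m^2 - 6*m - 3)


(1) = a^3 + 3*a - 5
(2) = -0.2142*s^4 - 3.1889*s^3 + 16.1441*s^2 - 30.8584*s + 27.3028
(3) = -2*k^2 - 12*k + 7
(4) = -26.8872*t^5 - 1.371*t^4 + 11.0917*t^3 + 11.8729*t^2 + 1.7178*t - 0.3504
(5) = 9*m^5 - 2*m^4 + m^2 + 3*m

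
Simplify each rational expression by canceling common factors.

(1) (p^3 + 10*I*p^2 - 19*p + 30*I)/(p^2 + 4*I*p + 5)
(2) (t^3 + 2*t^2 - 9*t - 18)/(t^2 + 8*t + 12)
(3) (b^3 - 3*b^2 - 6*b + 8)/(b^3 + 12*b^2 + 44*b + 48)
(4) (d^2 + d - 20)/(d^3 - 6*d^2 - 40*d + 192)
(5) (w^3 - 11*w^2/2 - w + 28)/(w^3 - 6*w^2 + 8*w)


(1) = p + 6*I
(2) = (t^2 - 9)/(t + 6)
(3) = (b^2 - 5*b + 4)/(b^2 + 10*b + 24)
(4) = (d + 5)/(d^2 - 2*d - 48)
(5) = (2*w^2 - 3*w - 14)/(2*w^2 - 4*w)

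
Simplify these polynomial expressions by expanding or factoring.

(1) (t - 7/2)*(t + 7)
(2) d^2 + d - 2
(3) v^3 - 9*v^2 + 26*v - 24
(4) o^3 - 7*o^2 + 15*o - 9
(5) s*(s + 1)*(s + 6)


(1) = t^2 + 7*t/2 - 49/2
(2) = (d - 1)*(d + 2)
(3) = (v - 4)*(v - 3)*(v - 2)
(4) = (o - 3)^2*(o - 1)
(5) = s^3 + 7*s^2 + 6*s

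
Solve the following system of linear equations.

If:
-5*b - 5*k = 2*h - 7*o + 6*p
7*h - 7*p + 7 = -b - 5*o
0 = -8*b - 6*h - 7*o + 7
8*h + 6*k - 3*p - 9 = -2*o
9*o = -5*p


Then:
b = 6757/1091
h = -12654/1091
k = 13310/1091
o = 4215/1091
p = -7587/1091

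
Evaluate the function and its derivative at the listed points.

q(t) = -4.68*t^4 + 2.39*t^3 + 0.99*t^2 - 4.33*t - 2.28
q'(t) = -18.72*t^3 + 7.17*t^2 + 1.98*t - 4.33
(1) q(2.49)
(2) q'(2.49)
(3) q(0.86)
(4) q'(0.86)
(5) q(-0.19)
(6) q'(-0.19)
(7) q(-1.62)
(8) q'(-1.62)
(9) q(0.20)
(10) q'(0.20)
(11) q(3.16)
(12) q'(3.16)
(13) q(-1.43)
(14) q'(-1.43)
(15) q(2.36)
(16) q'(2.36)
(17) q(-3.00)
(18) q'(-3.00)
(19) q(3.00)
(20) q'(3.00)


(1) = -149.93
(2) = -243.95
(3) = -6.31
(4) = -9.23
(5) = -1.44
(6) = -4.32
(7) = -35.06
(8) = 90.87
(9) = -3.09
(10) = -3.80
(11) = -397.31
(12) = -517.18
(13) = -20.62
(14) = 62.24
(15) = -120.75
(16) = -205.78
(17) = -423.99
(18) = 559.70
(19) = -320.91
(20) = -439.30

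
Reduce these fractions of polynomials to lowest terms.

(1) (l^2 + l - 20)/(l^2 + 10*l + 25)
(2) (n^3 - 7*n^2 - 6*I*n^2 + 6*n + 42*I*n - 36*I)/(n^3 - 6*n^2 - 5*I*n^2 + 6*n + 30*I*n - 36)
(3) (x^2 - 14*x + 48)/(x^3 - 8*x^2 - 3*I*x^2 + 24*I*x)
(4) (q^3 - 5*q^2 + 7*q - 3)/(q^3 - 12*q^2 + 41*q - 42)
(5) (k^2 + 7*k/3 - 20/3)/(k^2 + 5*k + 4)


(1) = (l - 4)/(l + 5)
(2) = (n - 1)/(n + I)
(3) = (x - 6)/(x^2 - 3*I*x)
(4) = (q^2 - 2*q + 1)/(q^2 - 9*q + 14)
(5) = (3*k - 5)/(3*k + 3)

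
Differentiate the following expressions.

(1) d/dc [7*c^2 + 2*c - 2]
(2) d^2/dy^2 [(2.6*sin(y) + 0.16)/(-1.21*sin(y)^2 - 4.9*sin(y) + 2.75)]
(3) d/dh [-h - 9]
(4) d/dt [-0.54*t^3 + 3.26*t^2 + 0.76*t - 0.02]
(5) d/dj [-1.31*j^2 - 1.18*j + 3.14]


(1) = 14*c + 2
(2) = (3.80666*sin(y)^5 - 14.478376*sin(y)^4 + 47.1416*sin(y)^3 + 39.600664*sin(y)^2 - 35.78234*sin(y) - 78.818)/(1.21*sin(y)^2 + 4.9*sin(y) - 2.75)^3
(3) = -1
(4) = -1.62*t^2 + 6.52*t + 0.76
(5) = -2.62*j - 1.18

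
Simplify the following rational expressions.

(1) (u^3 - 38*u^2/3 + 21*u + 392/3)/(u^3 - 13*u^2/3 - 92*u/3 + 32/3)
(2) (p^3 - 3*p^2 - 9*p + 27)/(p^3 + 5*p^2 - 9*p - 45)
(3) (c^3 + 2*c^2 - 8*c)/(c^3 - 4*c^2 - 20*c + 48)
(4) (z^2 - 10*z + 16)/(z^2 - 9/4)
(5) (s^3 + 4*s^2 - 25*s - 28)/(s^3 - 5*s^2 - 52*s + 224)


(1) = (3*u^2 - 14*u - 49)/(3*u^2 + 11*u - 4)
(2) = (p - 3)/(p + 5)
(3) = c/(c - 6)
(4) = (4*z^2 - 40*z + 64)/(4*z^2 - 9)
(5) = (s + 1)/(s - 8)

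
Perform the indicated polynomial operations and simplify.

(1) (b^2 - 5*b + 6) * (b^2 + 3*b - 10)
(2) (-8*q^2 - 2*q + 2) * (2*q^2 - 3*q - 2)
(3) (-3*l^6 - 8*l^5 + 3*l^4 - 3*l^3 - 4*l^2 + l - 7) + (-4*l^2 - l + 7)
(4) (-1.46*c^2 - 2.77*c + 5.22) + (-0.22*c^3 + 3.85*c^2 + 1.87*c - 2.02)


(1) = b^4 - 2*b^3 - 19*b^2 + 68*b - 60
(2) = -16*q^4 + 20*q^3 + 26*q^2 - 2*q - 4
(3) = -3*l^6 - 8*l^5 + 3*l^4 - 3*l^3 - 8*l^2
(4) = -0.22*c^3 + 2.39*c^2 - 0.9*c + 3.2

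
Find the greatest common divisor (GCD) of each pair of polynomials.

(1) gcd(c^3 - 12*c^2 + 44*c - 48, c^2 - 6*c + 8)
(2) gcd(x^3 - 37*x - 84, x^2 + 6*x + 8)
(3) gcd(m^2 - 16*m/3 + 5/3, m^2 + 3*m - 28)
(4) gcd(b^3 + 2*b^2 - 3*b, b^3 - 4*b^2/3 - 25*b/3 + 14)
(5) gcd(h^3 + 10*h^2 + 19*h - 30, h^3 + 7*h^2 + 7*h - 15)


(1) = c^2 - 6*c + 8
(2) = gcd((x - 7)*(x + 3)*(x + 4), (x + 2)*(x + 4)) = x + 4
(3) = 1
(4) = b + 3
(5) = h^2 + 4*h - 5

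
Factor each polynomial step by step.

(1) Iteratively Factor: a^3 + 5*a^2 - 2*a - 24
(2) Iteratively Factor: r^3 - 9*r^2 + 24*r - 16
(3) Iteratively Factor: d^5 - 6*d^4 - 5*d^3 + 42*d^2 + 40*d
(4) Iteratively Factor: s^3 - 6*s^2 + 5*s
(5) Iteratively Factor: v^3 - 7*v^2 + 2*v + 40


(1) = (a - 2)*(a^2 + 7*a + 12) = (a - 2)*(a + 3)*(a + 4)
(2) = (r - 4)*(r^2 - 5*r + 4) = (r - 4)^2*(r - 1)
(3) = (d - 5)*(d^4 - d^3 - 10*d^2 - 8*d) = (d - 5)*(d - 4)*(d^3 + 3*d^2 + 2*d) = (d - 5)*(d - 4)*(d + 1)*(d^2 + 2*d) = (d - 5)*(d - 4)*(d + 1)*(d + 2)*(d)
(4) = (s - 1)*(s^2 - 5*s) = s*(s - 1)*(s - 5)
(5) = (v - 5)*(v^2 - 2*v - 8) = (v - 5)*(v + 2)*(v - 4)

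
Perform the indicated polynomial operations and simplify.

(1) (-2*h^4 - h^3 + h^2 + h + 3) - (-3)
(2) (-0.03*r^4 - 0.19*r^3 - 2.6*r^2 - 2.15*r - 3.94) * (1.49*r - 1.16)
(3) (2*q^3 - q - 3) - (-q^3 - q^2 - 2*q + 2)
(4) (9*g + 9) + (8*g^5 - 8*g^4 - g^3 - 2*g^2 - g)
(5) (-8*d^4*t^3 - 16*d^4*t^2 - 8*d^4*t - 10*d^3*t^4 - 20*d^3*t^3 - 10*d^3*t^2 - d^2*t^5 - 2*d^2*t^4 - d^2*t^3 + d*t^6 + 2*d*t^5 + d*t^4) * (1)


(1) = -2*h^4 - h^3 + h^2 + h + 6
(2) = -0.0447*r^5 - 0.2483*r^4 - 3.6536*r^3 - 0.1875*r^2 - 3.3766*r + 4.5704
(3) = 3*q^3 + q^2 + q - 5
(4) = 8*g^5 - 8*g^4 - g^3 - 2*g^2 + 8*g + 9
(5) = -8*d^4*t^3 - 16*d^4*t^2 - 8*d^4*t - 10*d^3*t^4 - 20*d^3*t^3 - 10*d^3*t^2 - d^2*t^5 - 2*d^2*t^4 - d^2*t^3 + d*t^6 + 2*d*t^5 + d*t^4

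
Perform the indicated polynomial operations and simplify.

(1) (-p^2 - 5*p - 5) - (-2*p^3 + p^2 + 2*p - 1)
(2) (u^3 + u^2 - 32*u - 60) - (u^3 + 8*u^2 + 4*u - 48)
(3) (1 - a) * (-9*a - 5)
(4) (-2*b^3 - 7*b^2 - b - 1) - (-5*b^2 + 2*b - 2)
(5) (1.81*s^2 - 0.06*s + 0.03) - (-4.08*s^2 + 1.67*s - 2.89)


(1) = 2*p^3 - 2*p^2 - 7*p - 4
(2) = -7*u^2 - 36*u - 12
(3) = 9*a^2 - 4*a - 5
(4) = -2*b^3 - 2*b^2 - 3*b + 1
(5) = 5.89*s^2 - 1.73*s + 2.92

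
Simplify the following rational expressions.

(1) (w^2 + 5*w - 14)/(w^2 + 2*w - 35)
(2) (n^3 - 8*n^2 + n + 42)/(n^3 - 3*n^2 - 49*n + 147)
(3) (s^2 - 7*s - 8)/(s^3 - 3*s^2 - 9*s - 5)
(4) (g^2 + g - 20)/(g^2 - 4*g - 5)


(1) = (w - 2)/(w - 5)
(2) = (n + 2)/(n + 7)
(3) = (s - 8)/(s^2 - 4*s - 5)
(4) = (g^2 + g - 20)/(g^2 - 4*g - 5)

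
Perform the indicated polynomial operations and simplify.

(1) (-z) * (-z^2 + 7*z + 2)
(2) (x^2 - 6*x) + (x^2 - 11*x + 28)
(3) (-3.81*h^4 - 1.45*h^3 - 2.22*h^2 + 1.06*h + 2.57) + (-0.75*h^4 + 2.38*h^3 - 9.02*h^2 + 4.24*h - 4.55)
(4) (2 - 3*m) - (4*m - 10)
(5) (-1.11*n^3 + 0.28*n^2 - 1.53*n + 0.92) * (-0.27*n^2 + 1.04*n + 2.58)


(1) = z^3 - 7*z^2 - 2*z
(2) = 2*x^2 - 17*x + 28
(3) = -4.56*h^4 + 0.93*h^3 - 11.24*h^2 + 5.3*h - 1.98
(4) = 12 - 7*m
(5) = 0.2997*n^5 - 1.23*n^4 - 2.1595*n^3 - 1.1172*n^2 - 2.9906*n + 2.3736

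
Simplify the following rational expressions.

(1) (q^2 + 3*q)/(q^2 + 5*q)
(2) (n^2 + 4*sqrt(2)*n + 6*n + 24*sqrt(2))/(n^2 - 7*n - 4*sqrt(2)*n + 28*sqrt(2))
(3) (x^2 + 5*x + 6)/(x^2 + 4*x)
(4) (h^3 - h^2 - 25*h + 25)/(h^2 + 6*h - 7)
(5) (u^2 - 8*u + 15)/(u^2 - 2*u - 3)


(1) = (q + 3)/(q + 5)
(2) = (n^2 + n*(4*sqrt(2) + 6) + 24*sqrt(2))/(n^2 + n*(-7 - 4*sqrt(2)) + 28*sqrt(2))
(3) = (x^2 + 5*x + 6)/(x^2 + 4*x)
(4) = (h^2 - 25)/(h + 7)
(5) = (u - 5)/(u + 1)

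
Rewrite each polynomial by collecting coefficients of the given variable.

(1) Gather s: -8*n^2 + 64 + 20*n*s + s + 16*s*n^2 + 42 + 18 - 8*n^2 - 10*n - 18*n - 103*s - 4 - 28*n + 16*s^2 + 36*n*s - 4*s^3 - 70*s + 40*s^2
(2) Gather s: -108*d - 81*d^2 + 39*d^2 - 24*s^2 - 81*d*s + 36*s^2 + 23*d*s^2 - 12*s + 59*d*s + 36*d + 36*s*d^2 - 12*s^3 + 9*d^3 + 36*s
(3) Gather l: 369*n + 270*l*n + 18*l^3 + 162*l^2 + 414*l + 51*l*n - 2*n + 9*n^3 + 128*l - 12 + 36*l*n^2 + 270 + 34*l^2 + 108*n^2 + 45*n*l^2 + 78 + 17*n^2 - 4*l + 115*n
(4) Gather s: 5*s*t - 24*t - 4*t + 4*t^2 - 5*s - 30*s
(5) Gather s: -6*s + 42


(1) = -16*n^2 - 56*n - 4*s^3 + 56*s^2 + s*(16*n^2 + 56*n - 172) + 120
(2) = 9*d^3 - 42*d^2 - 72*d - 12*s^3 + s^2*(23*d + 12) + s*(36*d^2 - 22*d + 24)
(3) = 18*l^3 + l^2*(45*n + 196) + l*(36*n^2 + 321*n + 538) + 9*n^3 + 125*n^2 + 482*n + 336
(4) = s*(5*t - 35) + 4*t^2 - 28*t
(5) = 42 - 6*s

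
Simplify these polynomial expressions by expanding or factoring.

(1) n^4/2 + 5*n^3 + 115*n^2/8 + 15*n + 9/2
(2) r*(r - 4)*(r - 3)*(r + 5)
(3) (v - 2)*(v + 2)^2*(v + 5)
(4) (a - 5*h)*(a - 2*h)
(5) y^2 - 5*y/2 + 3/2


(1) = (n/2 + 1)*(n + 1/2)*(n + 3/2)*(n + 6)
(2) = r^4 - 2*r^3 - 23*r^2 + 60*r
(3) = v^4 + 7*v^3 + 6*v^2 - 28*v - 40
(4) = a^2 - 7*a*h + 10*h^2
(5) = (y - 3/2)*(y - 1)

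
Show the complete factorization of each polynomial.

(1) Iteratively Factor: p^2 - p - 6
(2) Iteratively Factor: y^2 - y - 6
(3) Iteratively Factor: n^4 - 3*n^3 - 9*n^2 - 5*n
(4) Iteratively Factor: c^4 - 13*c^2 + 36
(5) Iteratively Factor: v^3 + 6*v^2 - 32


(1) = (p + 2)*(p - 3)
(2) = (y - 3)*(y + 2)
(3) = (n + 1)*(n^3 - 4*n^2 - 5*n) = n*(n + 1)*(n^2 - 4*n - 5) = n*(n + 1)^2*(n - 5)
(4) = (c - 2)*(c^3 + 2*c^2 - 9*c - 18) = (c - 3)*(c - 2)*(c^2 + 5*c + 6) = (c - 3)*(c - 2)*(c + 2)*(c + 3)
(5) = (v + 4)*(v^2 + 2*v - 8) = (v + 4)^2*(v - 2)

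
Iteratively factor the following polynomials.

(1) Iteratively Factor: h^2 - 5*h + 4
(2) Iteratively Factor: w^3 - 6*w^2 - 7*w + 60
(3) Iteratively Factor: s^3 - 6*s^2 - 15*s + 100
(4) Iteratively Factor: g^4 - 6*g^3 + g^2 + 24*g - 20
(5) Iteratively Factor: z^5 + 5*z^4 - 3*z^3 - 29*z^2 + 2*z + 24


(1) = (h - 1)*(h - 4)
(2) = (w + 3)*(w^2 - 9*w + 20) = (w - 5)*(w + 3)*(w - 4)
(3) = (s - 5)*(s^2 - s - 20) = (s - 5)^2*(s + 4)
(4) = (g - 5)*(g^3 - g^2 - 4*g + 4) = (g - 5)*(g + 2)*(g^2 - 3*g + 2) = (g - 5)*(g - 2)*(g + 2)*(g - 1)
(5) = (z + 3)*(z^4 + 2*z^3 - 9*z^2 - 2*z + 8) = (z + 1)*(z + 3)*(z^3 + z^2 - 10*z + 8) = (z - 2)*(z + 1)*(z + 3)*(z^2 + 3*z - 4) = (z - 2)*(z - 1)*(z + 1)*(z + 3)*(z + 4)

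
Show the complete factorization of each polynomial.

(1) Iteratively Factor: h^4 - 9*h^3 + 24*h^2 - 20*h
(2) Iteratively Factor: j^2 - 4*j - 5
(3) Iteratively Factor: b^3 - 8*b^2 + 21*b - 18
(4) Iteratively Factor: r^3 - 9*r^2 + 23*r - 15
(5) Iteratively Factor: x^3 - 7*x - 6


(1) = (h - 2)*(h^3 - 7*h^2 + 10*h) = (h - 2)^2*(h^2 - 5*h) = h*(h - 2)^2*(h - 5)
(2) = (j - 5)*(j + 1)
(3) = (b - 3)*(b^2 - 5*b + 6) = (b - 3)*(b - 2)*(b - 3)
(4) = (r - 3)*(r^2 - 6*r + 5) = (r - 5)*(r - 3)*(r - 1)
(5) = (x + 2)*(x^2 - 2*x - 3) = (x + 1)*(x + 2)*(x - 3)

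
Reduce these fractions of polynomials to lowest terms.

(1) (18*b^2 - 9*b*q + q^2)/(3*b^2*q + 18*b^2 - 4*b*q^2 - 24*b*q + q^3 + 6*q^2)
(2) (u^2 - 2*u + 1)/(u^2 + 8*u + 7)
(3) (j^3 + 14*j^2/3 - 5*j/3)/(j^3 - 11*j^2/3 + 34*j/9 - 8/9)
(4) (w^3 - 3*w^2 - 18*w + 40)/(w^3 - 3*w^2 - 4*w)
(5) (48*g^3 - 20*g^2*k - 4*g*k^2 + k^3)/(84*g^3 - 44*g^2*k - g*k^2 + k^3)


(1) = (-6*b + q)/(-b*q - 6*b + q^2 + 6*q)
(2) = (u^2 - 2*u + 1)/(u^2 + 8*u + 7)
(3) = (3*j^2 + 15*j)/(3*j^2 - 10*j + 8)
(4) = (w^3 - 3*w^2 - 18*w + 40)/(w^3 - 3*w^2 - 4*w)
(5) = (4*g + k)/(7*g + k)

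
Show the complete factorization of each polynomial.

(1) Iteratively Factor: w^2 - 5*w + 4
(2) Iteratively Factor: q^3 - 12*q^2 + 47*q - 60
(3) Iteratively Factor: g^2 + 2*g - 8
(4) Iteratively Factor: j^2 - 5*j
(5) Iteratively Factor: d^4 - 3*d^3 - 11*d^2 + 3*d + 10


(1) = (w - 4)*(w - 1)
(2) = (q - 4)*(q^2 - 8*q + 15) = (q - 5)*(q - 4)*(q - 3)
(3) = (g + 4)*(g - 2)
(4) = (j)*(j - 5)
(5) = (d + 2)*(d^3 - 5*d^2 - d + 5) = (d + 1)*(d + 2)*(d^2 - 6*d + 5) = (d - 1)*(d + 1)*(d + 2)*(d - 5)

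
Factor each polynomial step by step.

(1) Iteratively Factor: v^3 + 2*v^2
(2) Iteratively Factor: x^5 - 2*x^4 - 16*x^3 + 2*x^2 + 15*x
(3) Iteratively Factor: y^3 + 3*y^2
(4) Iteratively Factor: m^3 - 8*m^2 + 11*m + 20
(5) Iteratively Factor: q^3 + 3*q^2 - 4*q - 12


(1) = (v + 2)*(v^2) = v*(v + 2)*(v)
(2) = (x - 1)*(x^4 - x^3 - 17*x^2 - 15*x) = (x - 1)*(x + 3)*(x^3 - 4*x^2 - 5*x) = x*(x - 1)*(x + 3)*(x^2 - 4*x - 5) = x*(x - 5)*(x - 1)*(x + 3)*(x + 1)
(3) = (y)*(y^2 + 3*y) = y*(y + 3)*(y)
(4) = (m - 4)*(m^2 - 4*m - 5) = (m - 4)*(m + 1)*(m - 5)
(5) = (q + 3)*(q^2 - 4) = (q - 2)*(q + 3)*(q + 2)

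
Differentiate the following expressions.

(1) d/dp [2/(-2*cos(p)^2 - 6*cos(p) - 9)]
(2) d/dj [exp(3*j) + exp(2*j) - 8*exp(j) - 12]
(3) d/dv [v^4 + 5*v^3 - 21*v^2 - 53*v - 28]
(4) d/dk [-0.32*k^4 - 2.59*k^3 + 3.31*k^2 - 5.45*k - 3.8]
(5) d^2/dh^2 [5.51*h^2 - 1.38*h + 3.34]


(1) = -4*(2*cos(p) + 3)*sin(p)/(6*cos(p) + cos(2*p) + 10)^2
(2) = (3*exp(2*j) + 2*exp(j) - 8)*exp(j)
(3) = 4*v^3 + 15*v^2 - 42*v - 53
(4) = -1.28*k^3 - 7.77*k^2 + 6.62*k - 5.45
(5) = 11.0200000000000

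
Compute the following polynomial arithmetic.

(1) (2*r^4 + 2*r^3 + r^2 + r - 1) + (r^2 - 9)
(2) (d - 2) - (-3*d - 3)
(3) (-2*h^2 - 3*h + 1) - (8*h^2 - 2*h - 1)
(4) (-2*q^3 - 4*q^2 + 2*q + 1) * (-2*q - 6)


(1) = 2*r^4 + 2*r^3 + 2*r^2 + r - 10
(2) = 4*d + 1
(3) = -10*h^2 - h + 2
(4) = 4*q^4 + 20*q^3 + 20*q^2 - 14*q - 6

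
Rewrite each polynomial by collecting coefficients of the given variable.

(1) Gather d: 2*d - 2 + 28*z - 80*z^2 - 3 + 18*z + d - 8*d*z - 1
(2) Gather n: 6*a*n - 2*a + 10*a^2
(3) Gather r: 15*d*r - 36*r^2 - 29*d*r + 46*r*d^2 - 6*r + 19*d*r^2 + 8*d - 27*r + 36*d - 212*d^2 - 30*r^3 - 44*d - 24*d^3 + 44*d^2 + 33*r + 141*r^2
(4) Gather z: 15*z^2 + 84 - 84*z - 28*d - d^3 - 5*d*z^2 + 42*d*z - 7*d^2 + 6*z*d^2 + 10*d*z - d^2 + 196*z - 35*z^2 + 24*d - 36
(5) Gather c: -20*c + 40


(1) = d*(3 - 8*z) - 80*z^2 + 46*z - 6
(2) = 10*a^2 + 6*a*n - 2*a
(3) = -24*d^3 - 168*d^2 - 30*r^3 + r^2*(19*d + 105) + r*(46*d^2 - 14*d)
(4) = -d^3 - 8*d^2 - 4*d + z^2*(-5*d - 20) + z*(6*d^2 + 52*d + 112) + 48
(5) = 40 - 20*c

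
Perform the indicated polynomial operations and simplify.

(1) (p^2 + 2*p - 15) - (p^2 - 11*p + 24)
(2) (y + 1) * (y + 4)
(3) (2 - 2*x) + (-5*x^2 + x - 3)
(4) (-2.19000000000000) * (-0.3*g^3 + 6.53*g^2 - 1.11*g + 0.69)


(1) = 13*p - 39
(2) = y^2 + 5*y + 4
(3) = -5*x^2 - x - 1
(4) = 0.657*g^3 - 14.3007*g^2 + 2.4309*g - 1.5111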